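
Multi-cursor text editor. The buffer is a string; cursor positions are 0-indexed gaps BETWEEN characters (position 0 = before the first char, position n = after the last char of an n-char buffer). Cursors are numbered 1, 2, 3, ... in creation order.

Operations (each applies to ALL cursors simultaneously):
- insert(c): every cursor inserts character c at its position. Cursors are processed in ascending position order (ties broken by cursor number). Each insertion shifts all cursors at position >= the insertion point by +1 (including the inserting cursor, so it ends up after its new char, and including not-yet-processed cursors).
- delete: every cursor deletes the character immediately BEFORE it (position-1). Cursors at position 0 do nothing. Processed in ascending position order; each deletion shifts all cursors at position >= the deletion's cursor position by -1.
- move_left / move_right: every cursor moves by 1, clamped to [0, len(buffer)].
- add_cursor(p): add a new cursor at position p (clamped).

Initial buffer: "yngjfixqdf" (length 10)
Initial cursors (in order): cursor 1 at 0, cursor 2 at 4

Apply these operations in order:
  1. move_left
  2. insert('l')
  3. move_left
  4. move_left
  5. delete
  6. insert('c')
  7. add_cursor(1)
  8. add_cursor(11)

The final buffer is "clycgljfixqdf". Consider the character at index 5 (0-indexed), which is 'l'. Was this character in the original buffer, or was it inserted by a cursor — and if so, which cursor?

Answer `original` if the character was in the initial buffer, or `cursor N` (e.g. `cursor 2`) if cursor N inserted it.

After op 1 (move_left): buffer="yngjfixqdf" (len 10), cursors c1@0 c2@3, authorship ..........
After op 2 (insert('l')): buffer="lyngljfixqdf" (len 12), cursors c1@1 c2@5, authorship 1...2.......
After op 3 (move_left): buffer="lyngljfixqdf" (len 12), cursors c1@0 c2@4, authorship 1...2.......
After op 4 (move_left): buffer="lyngljfixqdf" (len 12), cursors c1@0 c2@3, authorship 1...2.......
After op 5 (delete): buffer="lygljfixqdf" (len 11), cursors c1@0 c2@2, authorship 1..2.......
After op 6 (insert('c')): buffer="clycgljfixqdf" (len 13), cursors c1@1 c2@4, authorship 11.2.2.......
After op 7 (add_cursor(1)): buffer="clycgljfixqdf" (len 13), cursors c1@1 c3@1 c2@4, authorship 11.2.2.......
After op 8 (add_cursor(11)): buffer="clycgljfixqdf" (len 13), cursors c1@1 c3@1 c2@4 c4@11, authorship 11.2.2.......
Authorship (.=original, N=cursor N): 1 1 . 2 . 2 . . . . . . .
Index 5: author = 2

Answer: cursor 2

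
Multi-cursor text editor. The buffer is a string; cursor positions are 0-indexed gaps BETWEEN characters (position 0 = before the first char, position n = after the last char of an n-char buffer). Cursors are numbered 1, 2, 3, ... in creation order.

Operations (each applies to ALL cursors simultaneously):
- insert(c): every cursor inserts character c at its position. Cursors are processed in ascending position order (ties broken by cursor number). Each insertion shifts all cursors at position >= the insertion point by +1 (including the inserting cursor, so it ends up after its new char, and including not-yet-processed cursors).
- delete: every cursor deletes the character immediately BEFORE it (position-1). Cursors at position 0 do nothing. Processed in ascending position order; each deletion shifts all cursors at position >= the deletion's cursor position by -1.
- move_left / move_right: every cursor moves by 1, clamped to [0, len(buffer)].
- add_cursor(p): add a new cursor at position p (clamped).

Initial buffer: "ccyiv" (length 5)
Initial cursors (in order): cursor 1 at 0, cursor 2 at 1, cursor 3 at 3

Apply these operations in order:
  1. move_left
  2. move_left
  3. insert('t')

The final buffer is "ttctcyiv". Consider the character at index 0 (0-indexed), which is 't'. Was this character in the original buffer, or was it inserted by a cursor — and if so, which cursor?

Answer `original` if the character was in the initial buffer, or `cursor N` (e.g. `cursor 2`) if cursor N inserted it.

Answer: cursor 1

Derivation:
After op 1 (move_left): buffer="ccyiv" (len 5), cursors c1@0 c2@0 c3@2, authorship .....
After op 2 (move_left): buffer="ccyiv" (len 5), cursors c1@0 c2@0 c3@1, authorship .....
After op 3 (insert('t')): buffer="ttctcyiv" (len 8), cursors c1@2 c2@2 c3@4, authorship 12.3....
Authorship (.=original, N=cursor N): 1 2 . 3 . . . .
Index 0: author = 1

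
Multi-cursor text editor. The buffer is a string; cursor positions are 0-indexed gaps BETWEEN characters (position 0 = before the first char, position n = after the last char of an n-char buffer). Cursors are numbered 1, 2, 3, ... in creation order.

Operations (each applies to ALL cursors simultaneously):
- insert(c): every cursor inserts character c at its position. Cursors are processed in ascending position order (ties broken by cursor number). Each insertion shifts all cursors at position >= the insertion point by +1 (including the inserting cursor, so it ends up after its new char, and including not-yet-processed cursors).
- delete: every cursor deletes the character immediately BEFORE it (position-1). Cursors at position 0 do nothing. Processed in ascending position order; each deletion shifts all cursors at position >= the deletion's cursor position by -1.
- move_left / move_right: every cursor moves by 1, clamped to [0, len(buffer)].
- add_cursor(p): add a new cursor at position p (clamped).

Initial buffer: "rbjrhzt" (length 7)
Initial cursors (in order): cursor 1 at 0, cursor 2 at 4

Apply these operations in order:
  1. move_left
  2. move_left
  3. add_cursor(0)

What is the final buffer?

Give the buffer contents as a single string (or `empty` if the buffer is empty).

After op 1 (move_left): buffer="rbjrhzt" (len 7), cursors c1@0 c2@3, authorship .......
After op 2 (move_left): buffer="rbjrhzt" (len 7), cursors c1@0 c2@2, authorship .......
After op 3 (add_cursor(0)): buffer="rbjrhzt" (len 7), cursors c1@0 c3@0 c2@2, authorship .......

Answer: rbjrhzt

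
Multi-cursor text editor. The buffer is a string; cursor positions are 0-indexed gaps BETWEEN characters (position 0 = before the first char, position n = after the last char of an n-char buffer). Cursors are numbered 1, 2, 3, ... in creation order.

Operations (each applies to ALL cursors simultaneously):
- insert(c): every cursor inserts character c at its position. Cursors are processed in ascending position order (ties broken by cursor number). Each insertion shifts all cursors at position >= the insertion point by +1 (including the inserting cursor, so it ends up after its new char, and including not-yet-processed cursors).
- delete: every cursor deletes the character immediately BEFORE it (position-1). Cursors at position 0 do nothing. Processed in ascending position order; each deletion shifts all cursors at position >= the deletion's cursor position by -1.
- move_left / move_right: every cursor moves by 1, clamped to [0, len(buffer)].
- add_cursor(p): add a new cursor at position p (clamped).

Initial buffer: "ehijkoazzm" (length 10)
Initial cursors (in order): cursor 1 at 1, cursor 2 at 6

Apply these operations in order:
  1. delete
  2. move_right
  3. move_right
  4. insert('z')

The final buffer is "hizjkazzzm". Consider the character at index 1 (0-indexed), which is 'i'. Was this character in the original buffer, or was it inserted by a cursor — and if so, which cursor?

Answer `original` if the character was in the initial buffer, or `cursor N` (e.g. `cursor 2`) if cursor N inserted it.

After op 1 (delete): buffer="hijkazzm" (len 8), cursors c1@0 c2@4, authorship ........
After op 2 (move_right): buffer="hijkazzm" (len 8), cursors c1@1 c2@5, authorship ........
After op 3 (move_right): buffer="hijkazzm" (len 8), cursors c1@2 c2@6, authorship ........
After op 4 (insert('z')): buffer="hizjkazzzm" (len 10), cursors c1@3 c2@8, authorship ..1....2..
Authorship (.=original, N=cursor N): . . 1 . . . . 2 . .
Index 1: author = original

Answer: original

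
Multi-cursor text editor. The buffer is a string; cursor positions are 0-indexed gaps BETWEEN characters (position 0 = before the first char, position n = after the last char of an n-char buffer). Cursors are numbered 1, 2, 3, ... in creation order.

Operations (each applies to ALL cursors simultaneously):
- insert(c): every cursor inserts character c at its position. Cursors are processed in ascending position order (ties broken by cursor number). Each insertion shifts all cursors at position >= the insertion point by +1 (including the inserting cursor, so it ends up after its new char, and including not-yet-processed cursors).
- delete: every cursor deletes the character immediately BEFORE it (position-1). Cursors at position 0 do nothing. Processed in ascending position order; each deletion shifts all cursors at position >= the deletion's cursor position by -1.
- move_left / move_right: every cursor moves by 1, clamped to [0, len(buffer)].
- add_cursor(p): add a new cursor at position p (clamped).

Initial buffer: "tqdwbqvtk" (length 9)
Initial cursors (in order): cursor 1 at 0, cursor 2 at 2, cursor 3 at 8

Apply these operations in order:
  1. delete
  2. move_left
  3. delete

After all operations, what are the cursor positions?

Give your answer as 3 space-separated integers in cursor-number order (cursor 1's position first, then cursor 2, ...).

Answer: 0 0 4

Derivation:
After op 1 (delete): buffer="tdwbqvk" (len 7), cursors c1@0 c2@1 c3@6, authorship .......
After op 2 (move_left): buffer="tdwbqvk" (len 7), cursors c1@0 c2@0 c3@5, authorship .......
After op 3 (delete): buffer="tdwbvk" (len 6), cursors c1@0 c2@0 c3@4, authorship ......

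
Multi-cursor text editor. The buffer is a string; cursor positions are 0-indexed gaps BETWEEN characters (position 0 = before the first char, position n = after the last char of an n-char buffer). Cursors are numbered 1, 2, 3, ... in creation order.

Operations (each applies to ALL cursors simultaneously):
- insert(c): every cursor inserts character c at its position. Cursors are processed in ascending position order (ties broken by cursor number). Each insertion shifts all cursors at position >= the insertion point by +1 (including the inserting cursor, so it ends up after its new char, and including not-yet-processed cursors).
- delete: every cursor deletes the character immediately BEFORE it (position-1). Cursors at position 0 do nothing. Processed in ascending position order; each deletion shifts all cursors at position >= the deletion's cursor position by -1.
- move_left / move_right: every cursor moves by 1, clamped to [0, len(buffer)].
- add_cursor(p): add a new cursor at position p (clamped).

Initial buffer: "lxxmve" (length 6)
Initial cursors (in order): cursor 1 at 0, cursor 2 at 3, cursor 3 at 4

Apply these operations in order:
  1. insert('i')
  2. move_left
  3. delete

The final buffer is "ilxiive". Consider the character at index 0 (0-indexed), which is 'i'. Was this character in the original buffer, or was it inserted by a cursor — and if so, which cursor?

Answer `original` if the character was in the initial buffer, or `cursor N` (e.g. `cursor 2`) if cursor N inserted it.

After op 1 (insert('i')): buffer="ilxximive" (len 9), cursors c1@1 c2@5 c3@7, authorship 1...2.3..
After op 2 (move_left): buffer="ilxximive" (len 9), cursors c1@0 c2@4 c3@6, authorship 1...2.3..
After op 3 (delete): buffer="ilxiive" (len 7), cursors c1@0 c2@3 c3@4, authorship 1..23..
Authorship (.=original, N=cursor N): 1 . . 2 3 . .
Index 0: author = 1

Answer: cursor 1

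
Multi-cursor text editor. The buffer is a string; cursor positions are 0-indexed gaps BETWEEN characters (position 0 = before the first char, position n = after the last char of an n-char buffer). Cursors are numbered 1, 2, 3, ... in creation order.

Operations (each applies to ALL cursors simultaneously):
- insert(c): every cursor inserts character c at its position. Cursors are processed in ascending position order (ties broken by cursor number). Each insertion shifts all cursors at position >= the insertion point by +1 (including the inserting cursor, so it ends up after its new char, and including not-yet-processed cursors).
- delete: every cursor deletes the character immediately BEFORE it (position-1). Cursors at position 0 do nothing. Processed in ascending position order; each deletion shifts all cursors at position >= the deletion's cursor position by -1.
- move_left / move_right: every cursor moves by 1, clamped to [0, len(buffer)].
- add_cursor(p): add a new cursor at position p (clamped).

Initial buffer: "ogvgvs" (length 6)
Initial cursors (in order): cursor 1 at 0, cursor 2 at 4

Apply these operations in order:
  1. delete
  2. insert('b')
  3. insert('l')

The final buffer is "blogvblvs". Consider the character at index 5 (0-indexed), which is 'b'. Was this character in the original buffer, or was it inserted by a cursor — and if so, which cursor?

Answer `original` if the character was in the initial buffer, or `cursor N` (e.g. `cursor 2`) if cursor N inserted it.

Answer: cursor 2

Derivation:
After op 1 (delete): buffer="ogvvs" (len 5), cursors c1@0 c2@3, authorship .....
After op 2 (insert('b')): buffer="bogvbvs" (len 7), cursors c1@1 c2@5, authorship 1...2..
After op 3 (insert('l')): buffer="blogvblvs" (len 9), cursors c1@2 c2@7, authorship 11...22..
Authorship (.=original, N=cursor N): 1 1 . . . 2 2 . .
Index 5: author = 2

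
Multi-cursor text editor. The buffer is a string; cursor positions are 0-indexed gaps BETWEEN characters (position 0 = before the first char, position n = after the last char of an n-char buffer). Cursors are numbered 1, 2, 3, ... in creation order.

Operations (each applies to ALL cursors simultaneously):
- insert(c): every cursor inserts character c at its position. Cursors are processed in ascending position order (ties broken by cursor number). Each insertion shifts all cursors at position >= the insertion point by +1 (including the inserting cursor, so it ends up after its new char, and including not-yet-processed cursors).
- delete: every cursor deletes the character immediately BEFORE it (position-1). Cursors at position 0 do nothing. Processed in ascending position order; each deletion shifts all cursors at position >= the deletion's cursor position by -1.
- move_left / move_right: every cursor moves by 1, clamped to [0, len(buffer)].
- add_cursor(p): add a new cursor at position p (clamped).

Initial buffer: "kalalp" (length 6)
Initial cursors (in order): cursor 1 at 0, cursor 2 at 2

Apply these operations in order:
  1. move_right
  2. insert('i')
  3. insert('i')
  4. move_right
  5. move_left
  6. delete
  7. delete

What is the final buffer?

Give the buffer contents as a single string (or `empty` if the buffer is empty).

Answer: kalalp

Derivation:
After op 1 (move_right): buffer="kalalp" (len 6), cursors c1@1 c2@3, authorship ......
After op 2 (insert('i')): buffer="kialialp" (len 8), cursors c1@2 c2@5, authorship .1..2...
After op 3 (insert('i')): buffer="kiialiialp" (len 10), cursors c1@3 c2@7, authorship .11..22...
After op 4 (move_right): buffer="kiialiialp" (len 10), cursors c1@4 c2@8, authorship .11..22...
After op 5 (move_left): buffer="kiialiialp" (len 10), cursors c1@3 c2@7, authorship .11..22...
After op 6 (delete): buffer="kialialp" (len 8), cursors c1@2 c2@5, authorship .1..2...
After op 7 (delete): buffer="kalalp" (len 6), cursors c1@1 c2@3, authorship ......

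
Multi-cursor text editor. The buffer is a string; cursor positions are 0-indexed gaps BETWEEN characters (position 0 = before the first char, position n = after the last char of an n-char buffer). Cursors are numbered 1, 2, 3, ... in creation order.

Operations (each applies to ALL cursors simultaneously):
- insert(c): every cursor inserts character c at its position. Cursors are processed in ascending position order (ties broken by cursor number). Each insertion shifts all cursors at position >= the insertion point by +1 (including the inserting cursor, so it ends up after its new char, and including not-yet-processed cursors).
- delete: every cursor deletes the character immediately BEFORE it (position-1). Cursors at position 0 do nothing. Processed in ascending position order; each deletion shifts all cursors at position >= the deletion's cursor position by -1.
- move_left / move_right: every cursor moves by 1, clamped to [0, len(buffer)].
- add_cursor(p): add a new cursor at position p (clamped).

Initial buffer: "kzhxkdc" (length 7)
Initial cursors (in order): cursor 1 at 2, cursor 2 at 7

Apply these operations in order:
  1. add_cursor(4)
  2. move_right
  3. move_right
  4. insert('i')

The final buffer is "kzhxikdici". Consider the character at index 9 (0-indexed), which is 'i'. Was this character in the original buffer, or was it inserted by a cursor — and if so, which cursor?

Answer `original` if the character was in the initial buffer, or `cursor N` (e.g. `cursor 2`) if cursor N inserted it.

After op 1 (add_cursor(4)): buffer="kzhxkdc" (len 7), cursors c1@2 c3@4 c2@7, authorship .......
After op 2 (move_right): buffer="kzhxkdc" (len 7), cursors c1@3 c3@5 c2@7, authorship .......
After op 3 (move_right): buffer="kzhxkdc" (len 7), cursors c1@4 c3@6 c2@7, authorship .......
After op 4 (insert('i')): buffer="kzhxikdici" (len 10), cursors c1@5 c3@8 c2@10, authorship ....1..3.2
Authorship (.=original, N=cursor N): . . . . 1 . . 3 . 2
Index 9: author = 2

Answer: cursor 2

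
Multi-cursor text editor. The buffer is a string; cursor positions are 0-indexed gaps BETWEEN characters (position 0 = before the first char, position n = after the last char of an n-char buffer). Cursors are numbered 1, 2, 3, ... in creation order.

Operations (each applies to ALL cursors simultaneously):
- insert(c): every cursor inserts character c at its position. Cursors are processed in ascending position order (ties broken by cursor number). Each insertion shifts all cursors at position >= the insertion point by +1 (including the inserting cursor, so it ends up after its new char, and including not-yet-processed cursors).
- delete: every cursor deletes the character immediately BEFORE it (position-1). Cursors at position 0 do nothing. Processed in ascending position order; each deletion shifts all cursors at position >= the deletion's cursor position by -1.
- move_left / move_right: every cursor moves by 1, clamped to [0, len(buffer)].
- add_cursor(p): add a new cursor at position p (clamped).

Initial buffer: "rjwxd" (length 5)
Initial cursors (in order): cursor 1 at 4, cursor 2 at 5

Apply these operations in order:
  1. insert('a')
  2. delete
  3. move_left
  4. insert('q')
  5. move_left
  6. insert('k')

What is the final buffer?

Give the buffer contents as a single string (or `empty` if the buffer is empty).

Answer: rjwkqxkqd

Derivation:
After op 1 (insert('a')): buffer="rjwxada" (len 7), cursors c1@5 c2@7, authorship ....1.2
After op 2 (delete): buffer="rjwxd" (len 5), cursors c1@4 c2@5, authorship .....
After op 3 (move_left): buffer="rjwxd" (len 5), cursors c1@3 c2@4, authorship .....
After op 4 (insert('q')): buffer="rjwqxqd" (len 7), cursors c1@4 c2@6, authorship ...1.2.
After op 5 (move_left): buffer="rjwqxqd" (len 7), cursors c1@3 c2@5, authorship ...1.2.
After op 6 (insert('k')): buffer="rjwkqxkqd" (len 9), cursors c1@4 c2@7, authorship ...11.22.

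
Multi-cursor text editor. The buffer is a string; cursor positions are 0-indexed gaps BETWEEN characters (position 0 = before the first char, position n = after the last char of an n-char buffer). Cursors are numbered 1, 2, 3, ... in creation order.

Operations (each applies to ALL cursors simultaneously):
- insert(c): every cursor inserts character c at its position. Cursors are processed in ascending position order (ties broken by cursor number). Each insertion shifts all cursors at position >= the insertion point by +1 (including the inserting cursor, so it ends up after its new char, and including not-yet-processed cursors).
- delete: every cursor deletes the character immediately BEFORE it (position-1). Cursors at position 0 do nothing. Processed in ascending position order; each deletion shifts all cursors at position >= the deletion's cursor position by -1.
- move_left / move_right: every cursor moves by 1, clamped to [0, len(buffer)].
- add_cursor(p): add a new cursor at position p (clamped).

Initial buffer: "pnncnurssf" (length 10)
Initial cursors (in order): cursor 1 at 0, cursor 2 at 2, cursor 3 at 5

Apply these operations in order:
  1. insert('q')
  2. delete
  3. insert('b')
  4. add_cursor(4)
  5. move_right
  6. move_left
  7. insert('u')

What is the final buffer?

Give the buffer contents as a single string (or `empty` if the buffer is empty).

After op 1 (insert('q')): buffer="qpnqncnqurssf" (len 13), cursors c1@1 c2@4 c3@8, authorship 1..2...3.....
After op 2 (delete): buffer="pnncnurssf" (len 10), cursors c1@0 c2@2 c3@5, authorship ..........
After op 3 (insert('b')): buffer="bpnbncnburssf" (len 13), cursors c1@1 c2@4 c3@8, authorship 1..2...3.....
After op 4 (add_cursor(4)): buffer="bpnbncnburssf" (len 13), cursors c1@1 c2@4 c4@4 c3@8, authorship 1..2...3.....
After op 5 (move_right): buffer="bpnbncnburssf" (len 13), cursors c1@2 c2@5 c4@5 c3@9, authorship 1..2...3.....
After op 6 (move_left): buffer="bpnbncnburssf" (len 13), cursors c1@1 c2@4 c4@4 c3@8, authorship 1..2...3.....
After op 7 (insert('u')): buffer="bupnbuuncnbuurssf" (len 17), cursors c1@2 c2@7 c4@7 c3@12, authorship 11..224...33.....

Answer: bupnbuuncnbuurssf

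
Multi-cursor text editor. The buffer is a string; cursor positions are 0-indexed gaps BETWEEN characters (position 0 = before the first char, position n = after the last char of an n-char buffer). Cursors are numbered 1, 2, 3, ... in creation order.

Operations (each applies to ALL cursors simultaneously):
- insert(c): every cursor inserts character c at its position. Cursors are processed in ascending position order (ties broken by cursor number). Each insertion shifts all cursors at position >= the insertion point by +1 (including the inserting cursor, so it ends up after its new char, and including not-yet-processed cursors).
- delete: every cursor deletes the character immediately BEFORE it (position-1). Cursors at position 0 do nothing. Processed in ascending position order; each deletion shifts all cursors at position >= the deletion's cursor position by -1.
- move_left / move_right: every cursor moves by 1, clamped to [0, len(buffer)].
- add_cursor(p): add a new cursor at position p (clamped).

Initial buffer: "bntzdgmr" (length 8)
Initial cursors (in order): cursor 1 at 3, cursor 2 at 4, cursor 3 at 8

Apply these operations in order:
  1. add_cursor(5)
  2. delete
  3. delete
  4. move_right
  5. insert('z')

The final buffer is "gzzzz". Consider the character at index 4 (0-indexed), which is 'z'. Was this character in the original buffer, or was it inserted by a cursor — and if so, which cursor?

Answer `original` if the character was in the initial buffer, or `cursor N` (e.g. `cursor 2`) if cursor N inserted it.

Answer: cursor 4

Derivation:
After op 1 (add_cursor(5)): buffer="bntzdgmr" (len 8), cursors c1@3 c2@4 c4@5 c3@8, authorship ........
After op 2 (delete): buffer="bngm" (len 4), cursors c1@2 c2@2 c4@2 c3@4, authorship ....
After op 3 (delete): buffer="g" (len 1), cursors c1@0 c2@0 c4@0 c3@1, authorship .
After op 4 (move_right): buffer="g" (len 1), cursors c1@1 c2@1 c3@1 c4@1, authorship .
After op 5 (insert('z')): buffer="gzzzz" (len 5), cursors c1@5 c2@5 c3@5 c4@5, authorship .1234
Authorship (.=original, N=cursor N): . 1 2 3 4
Index 4: author = 4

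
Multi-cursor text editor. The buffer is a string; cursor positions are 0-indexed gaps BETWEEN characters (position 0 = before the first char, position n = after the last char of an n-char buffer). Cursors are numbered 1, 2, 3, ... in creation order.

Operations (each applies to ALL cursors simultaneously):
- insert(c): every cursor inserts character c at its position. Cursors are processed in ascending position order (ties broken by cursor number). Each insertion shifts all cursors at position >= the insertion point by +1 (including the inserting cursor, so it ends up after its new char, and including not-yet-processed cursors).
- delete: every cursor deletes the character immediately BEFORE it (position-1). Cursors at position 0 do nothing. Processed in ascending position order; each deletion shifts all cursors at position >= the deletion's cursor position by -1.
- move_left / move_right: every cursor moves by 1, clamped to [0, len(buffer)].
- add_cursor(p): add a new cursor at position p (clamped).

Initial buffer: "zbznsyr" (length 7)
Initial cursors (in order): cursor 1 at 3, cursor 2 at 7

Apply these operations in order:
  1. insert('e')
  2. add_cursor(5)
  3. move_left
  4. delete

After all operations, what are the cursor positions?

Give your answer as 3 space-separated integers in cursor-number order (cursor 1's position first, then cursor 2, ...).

After op 1 (insert('e')): buffer="zbzensyre" (len 9), cursors c1@4 c2@9, authorship ...1....2
After op 2 (add_cursor(5)): buffer="zbzensyre" (len 9), cursors c1@4 c3@5 c2@9, authorship ...1....2
After op 3 (move_left): buffer="zbzensyre" (len 9), cursors c1@3 c3@4 c2@8, authorship ...1....2
After op 4 (delete): buffer="zbnsye" (len 6), cursors c1@2 c3@2 c2@5, authorship .....2

Answer: 2 5 2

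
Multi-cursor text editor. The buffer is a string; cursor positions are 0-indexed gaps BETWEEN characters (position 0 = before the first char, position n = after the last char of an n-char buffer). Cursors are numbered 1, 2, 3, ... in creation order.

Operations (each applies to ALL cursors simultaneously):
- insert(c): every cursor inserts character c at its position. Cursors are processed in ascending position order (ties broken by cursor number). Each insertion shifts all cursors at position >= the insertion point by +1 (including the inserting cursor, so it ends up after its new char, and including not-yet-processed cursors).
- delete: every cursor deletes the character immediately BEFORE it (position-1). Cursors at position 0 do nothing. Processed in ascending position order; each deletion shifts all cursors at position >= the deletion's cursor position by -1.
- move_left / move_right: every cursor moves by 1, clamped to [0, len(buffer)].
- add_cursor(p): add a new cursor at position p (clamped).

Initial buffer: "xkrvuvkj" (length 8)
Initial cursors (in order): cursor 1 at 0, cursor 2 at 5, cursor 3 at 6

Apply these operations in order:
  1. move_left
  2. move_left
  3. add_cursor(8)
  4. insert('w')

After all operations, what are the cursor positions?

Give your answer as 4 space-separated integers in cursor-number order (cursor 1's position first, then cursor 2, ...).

Answer: 1 5 7 12

Derivation:
After op 1 (move_left): buffer="xkrvuvkj" (len 8), cursors c1@0 c2@4 c3@5, authorship ........
After op 2 (move_left): buffer="xkrvuvkj" (len 8), cursors c1@0 c2@3 c3@4, authorship ........
After op 3 (add_cursor(8)): buffer="xkrvuvkj" (len 8), cursors c1@0 c2@3 c3@4 c4@8, authorship ........
After op 4 (insert('w')): buffer="wxkrwvwuvkjw" (len 12), cursors c1@1 c2@5 c3@7 c4@12, authorship 1...2.3....4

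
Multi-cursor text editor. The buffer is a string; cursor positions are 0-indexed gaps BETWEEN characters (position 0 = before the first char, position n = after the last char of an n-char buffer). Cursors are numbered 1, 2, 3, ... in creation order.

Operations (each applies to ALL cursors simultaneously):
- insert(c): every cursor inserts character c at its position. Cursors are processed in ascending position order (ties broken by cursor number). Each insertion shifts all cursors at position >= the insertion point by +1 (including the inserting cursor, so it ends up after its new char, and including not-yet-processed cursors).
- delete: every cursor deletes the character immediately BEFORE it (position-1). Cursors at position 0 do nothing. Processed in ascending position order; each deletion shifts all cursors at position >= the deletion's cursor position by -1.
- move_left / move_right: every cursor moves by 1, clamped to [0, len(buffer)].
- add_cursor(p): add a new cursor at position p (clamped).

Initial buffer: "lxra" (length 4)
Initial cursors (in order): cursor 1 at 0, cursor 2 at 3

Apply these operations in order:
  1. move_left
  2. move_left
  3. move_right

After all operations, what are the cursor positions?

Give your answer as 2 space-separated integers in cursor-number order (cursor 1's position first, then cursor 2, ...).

After op 1 (move_left): buffer="lxra" (len 4), cursors c1@0 c2@2, authorship ....
After op 2 (move_left): buffer="lxra" (len 4), cursors c1@0 c2@1, authorship ....
After op 3 (move_right): buffer="lxra" (len 4), cursors c1@1 c2@2, authorship ....

Answer: 1 2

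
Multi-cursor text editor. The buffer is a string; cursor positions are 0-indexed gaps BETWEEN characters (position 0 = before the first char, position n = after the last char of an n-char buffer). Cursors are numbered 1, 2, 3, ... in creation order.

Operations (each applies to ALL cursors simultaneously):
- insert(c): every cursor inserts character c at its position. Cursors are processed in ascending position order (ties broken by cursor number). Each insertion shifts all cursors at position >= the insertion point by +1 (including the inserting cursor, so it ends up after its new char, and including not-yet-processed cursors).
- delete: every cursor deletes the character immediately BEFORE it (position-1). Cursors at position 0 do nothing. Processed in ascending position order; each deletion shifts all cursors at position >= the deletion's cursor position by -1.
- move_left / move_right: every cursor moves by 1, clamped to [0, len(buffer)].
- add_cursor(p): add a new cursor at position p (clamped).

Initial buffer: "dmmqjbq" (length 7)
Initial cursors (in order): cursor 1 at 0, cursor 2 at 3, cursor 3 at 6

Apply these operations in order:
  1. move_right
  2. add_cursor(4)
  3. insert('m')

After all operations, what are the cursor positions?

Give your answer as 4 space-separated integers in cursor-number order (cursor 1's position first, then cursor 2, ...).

Answer: 2 7 11 7

Derivation:
After op 1 (move_right): buffer="dmmqjbq" (len 7), cursors c1@1 c2@4 c3@7, authorship .......
After op 2 (add_cursor(4)): buffer="dmmqjbq" (len 7), cursors c1@1 c2@4 c4@4 c3@7, authorship .......
After op 3 (insert('m')): buffer="dmmmqmmjbqm" (len 11), cursors c1@2 c2@7 c4@7 c3@11, authorship .1...24...3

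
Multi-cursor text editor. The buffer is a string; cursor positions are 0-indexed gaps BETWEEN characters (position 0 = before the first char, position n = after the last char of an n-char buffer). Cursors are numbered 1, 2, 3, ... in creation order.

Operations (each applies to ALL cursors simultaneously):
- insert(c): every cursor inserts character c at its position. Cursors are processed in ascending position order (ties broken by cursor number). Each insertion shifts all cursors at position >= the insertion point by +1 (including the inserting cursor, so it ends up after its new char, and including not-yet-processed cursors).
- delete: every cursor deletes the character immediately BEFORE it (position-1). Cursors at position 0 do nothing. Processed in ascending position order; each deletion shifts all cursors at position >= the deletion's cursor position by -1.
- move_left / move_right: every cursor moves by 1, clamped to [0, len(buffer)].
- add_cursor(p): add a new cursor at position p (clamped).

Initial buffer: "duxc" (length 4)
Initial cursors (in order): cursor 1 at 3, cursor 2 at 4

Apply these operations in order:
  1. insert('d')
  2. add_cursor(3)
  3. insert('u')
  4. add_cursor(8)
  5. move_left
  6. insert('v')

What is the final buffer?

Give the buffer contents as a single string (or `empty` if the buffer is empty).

After op 1 (insert('d')): buffer="duxdcd" (len 6), cursors c1@4 c2@6, authorship ...1.2
After op 2 (add_cursor(3)): buffer="duxdcd" (len 6), cursors c3@3 c1@4 c2@6, authorship ...1.2
After op 3 (insert('u')): buffer="duxuducdu" (len 9), cursors c3@4 c1@6 c2@9, authorship ...311.22
After op 4 (add_cursor(8)): buffer="duxuducdu" (len 9), cursors c3@4 c1@6 c4@8 c2@9, authorship ...311.22
After op 5 (move_left): buffer="duxuducdu" (len 9), cursors c3@3 c1@5 c4@7 c2@8, authorship ...311.22
After op 6 (insert('v')): buffer="duxvudvucvdvu" (len 13), cursors c3@4 c1@7 c4@10 c2@12, authorship ...33111.4222

Answer: duxvudvucvdvu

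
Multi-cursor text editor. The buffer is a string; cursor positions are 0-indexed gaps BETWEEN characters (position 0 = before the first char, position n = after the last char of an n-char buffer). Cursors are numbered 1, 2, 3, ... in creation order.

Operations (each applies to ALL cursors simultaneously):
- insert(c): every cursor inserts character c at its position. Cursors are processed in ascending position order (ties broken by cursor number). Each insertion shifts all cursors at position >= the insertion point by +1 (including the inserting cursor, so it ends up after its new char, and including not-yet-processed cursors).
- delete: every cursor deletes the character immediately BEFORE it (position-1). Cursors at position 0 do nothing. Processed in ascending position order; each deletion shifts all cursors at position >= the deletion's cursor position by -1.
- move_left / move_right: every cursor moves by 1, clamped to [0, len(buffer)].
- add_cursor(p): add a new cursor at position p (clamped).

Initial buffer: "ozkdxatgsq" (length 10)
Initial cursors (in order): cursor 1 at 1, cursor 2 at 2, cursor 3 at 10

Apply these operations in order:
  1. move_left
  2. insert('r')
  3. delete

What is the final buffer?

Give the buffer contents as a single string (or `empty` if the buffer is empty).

After op 1 (move_left): buffer="ozkdxatgsq" (len 10), cursors c1@0 c2@1 c3@9, authorship ..........
After op 2 (insert('r')): buffer="rorzkdxatgsrq" (len 13), cursors c1@1 c2@3 c3@12, authorship 1.2........3.
After op 3 (delete): buffer="ozkdxatgsq" (len 10), cursors c1@0 c2@1 c3@9, authorship ..........

Answer: ozkdxatgsq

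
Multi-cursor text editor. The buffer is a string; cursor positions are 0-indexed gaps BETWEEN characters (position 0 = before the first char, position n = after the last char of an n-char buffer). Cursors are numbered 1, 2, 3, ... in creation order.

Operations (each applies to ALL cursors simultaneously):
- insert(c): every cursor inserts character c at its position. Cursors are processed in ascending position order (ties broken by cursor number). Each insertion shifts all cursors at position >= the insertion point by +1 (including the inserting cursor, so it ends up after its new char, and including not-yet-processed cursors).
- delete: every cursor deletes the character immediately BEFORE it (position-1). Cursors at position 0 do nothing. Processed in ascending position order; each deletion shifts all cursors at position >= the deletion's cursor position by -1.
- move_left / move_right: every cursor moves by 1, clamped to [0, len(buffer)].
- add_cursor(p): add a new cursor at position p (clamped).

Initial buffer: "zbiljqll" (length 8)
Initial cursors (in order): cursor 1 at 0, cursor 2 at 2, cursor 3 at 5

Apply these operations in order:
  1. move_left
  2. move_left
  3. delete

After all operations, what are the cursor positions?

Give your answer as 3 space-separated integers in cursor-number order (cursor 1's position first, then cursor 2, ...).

After op 1 (move_left): buffer="zbiljqll" (len 8), cursors c1@0 c2@1 c3@4, authorship ........
After op 2 (move_left): buffer="zbiljqll" (len 8), cursors c1@0 c2@0 c3@3, authorship ........
After op 3 (delete): buffer="zbljqll" (len 7), cursors c1@0 c2@0 c3@2, authorship .......

Answer: 0 0 2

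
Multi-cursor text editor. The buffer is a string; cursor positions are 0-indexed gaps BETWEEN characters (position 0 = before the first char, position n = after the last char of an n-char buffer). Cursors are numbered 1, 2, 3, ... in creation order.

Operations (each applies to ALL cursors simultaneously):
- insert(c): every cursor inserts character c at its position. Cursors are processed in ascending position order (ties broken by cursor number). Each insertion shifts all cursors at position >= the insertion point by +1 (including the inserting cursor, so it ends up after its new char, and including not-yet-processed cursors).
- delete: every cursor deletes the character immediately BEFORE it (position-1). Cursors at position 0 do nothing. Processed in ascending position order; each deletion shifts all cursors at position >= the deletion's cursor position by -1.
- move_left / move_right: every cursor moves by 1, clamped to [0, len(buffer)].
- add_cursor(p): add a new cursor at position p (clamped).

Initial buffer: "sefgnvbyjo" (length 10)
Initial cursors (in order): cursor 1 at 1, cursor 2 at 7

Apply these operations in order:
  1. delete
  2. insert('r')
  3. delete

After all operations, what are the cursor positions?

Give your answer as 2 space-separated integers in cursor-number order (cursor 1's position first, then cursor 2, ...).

Answer: 0 5

Derivation:
After op 1 (delete): buffer="efgnvyjo" (len 8), cursors c1@0 c2@5, authorship ........
After op 2 (insert('r')): buffer="refgnvryjo" (len 10), cursors c1@1 c2@7, authorship 1.....2...
After op 3 (delete): buffer="efgnvyjo" (len 8), cursors c1@0 c2@5, authorship ........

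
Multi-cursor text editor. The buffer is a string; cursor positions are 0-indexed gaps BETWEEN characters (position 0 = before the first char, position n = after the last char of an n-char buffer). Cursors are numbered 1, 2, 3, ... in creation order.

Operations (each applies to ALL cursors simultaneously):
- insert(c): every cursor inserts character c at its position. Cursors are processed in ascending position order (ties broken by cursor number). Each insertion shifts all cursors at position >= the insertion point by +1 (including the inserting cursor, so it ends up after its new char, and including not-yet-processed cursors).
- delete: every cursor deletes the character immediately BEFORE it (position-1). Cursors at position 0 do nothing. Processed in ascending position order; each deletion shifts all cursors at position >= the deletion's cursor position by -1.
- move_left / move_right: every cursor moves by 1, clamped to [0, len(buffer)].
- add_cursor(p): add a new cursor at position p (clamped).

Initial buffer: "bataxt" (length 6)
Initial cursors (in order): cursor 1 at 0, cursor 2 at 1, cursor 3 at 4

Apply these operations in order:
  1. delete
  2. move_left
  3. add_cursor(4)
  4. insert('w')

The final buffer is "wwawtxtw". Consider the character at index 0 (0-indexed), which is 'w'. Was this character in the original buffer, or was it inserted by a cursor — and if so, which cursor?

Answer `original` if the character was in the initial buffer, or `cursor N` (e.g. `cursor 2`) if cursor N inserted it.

After op 1 (delete): buffer="atxt" (len 4), cursors c1@0 c2@0 c3@2, authorship ....
After op 2 (move_left): buffer="atxt" (len 4), cursors c1@0 c2@0 c3@1, authorship ....
After op 3 (add_cursor(4)): buffer="atxt" (len 4), cursors c1@0 c2@0 c3@1 c4@4, authorship ....
After op 4 (insert('w')): buffer="wwawtxtw" (len 8), cursors c1@2 c2@2 c3@4 c4@8, authorship 12.3...4
Authorship (.=original, N=cursor N): 1 2 . 3 . . . 4
Index 0: author = 1

Answer: cursor 1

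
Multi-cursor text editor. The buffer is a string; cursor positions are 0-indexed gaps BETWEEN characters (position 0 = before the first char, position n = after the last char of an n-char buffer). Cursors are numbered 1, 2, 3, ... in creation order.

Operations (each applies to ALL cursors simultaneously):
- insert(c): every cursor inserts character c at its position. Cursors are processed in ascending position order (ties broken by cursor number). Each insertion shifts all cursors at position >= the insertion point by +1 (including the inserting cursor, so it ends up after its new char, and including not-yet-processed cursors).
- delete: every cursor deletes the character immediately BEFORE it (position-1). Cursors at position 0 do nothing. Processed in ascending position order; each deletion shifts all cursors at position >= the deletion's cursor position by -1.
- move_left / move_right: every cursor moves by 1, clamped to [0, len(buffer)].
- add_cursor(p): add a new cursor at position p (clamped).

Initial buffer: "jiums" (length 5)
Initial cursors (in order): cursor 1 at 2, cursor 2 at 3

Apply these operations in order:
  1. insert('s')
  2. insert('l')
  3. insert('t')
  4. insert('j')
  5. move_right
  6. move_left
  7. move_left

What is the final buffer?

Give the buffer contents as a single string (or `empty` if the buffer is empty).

After op 1 (insert('s')): buffer="jisusms" (len 7), cursors c1@3 c2@5, authorship ..1.2..
After op 2 (insert('l')): buffer="jisluslms" (len 9), cursors c1@4 c2@7, authorship ..11.22..
After op 3 (insert('t')): buffer="jisltusltms" (len 11), cursors c1@5 c2@9, authorship ..111.222..
After op 4 (insert('j')): buffer="jisltjusltjms" (len 13), cursors c1@6 c2@11, authorship ..1111.2222..
After op 5 (move_right): buffer="jisltjusltjms" (len 13), cursors c1@7 c2@12, authorship ..1111.2222..
After op 6 (move_left): buffer="jisltjusltjms" (len 13), cursors c1@6 c2@11, authorship ..1111.2222..
After op 7 (move_left): buffer="jisltjusltjms" (len 13), cursors c1@5 c2@10, authorship ..1111.2222..

Answer: jisltjusltjms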